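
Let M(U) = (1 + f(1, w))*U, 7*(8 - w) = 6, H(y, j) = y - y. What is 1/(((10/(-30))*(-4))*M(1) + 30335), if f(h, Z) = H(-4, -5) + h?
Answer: 3/91013 ≈ 3.2962e-5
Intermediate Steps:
H(y, j) = 0
w = 50/7 (w = 8 - 1/7*6 = 8 - 6/7 = 50/7 ≈ 7.1429)
f(h, Z) = h (f(h, Z) = 0 + h = h)
M(U) = 2*U (M(U) = (1 + 1)*U = 2*U)
1/(((10/(-30))*(-4))*M(1) + 30335) = 1/(((10/(-30))*(-4))*(2*1) + 30335) = 1/(((10*(-1/30))*(-4))*2 + 30335) = 1/(-1/3*(-4)*2 + 30335) = 1/((4/3)*2 + 30335) = 1/(8/3 + 30335) = 1/(91013/3) = 3/91013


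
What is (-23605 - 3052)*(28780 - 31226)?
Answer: 65203022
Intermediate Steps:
(-23605 - 3052)*(28780 - 31226) = -26657*(-2446) = 65203022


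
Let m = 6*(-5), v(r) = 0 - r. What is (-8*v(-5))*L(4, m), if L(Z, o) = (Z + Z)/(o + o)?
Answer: 16/3 ≈ 5.3333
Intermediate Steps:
v(r) = -r
m = -30
L(Z, o) = Z/o (L(Z, o) = (2*Z)/((2*o)) = (2*Z)*(1/(2*o)) = Z/o)
(-8*v(-5))*L(4, m) = (-(-8)*(-5))*(4/(-30)) = (-8*5)*(4*(-1/30)) = -40*(-2/15) = 16/3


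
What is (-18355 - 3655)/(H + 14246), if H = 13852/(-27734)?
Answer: -152606335/98771178 ≈ -1.5450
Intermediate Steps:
H = -6926/13867 (H = 13852*(-1/27734) = -6926/13867 ≈ -0.49946)
(-18355 - 3655)/(H + 14246) = (-18355 - 3655)/(-6926/13867 + 14246) = -22010/197542356/13867 = -22010*13867/197542356 = -152606335/98771178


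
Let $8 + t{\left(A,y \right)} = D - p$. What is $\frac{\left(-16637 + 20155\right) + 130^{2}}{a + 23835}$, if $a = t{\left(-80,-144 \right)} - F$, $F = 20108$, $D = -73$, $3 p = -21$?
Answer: $\frac{20418}{3653} \approx 5.5894$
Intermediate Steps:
$p = -7$ ($p = \frac{1}{3} \left(-21\right) = -7$)
$t{\left(A,y \right)} = -74$ ($t{\left(A,y \right)} = -8 - 66 = -74$)
$a = -20182$ ($a = -74 - 20108 = -20182$)
$\frac{\left(-16637 + 20155\right) + 130^{2}}{a + 23835} = \frac{\left(-16637 + 20155\right) + 130^{2}}{-20182 + 23835} = \frac{3518 + 16900}{3653} = 20418 \cdot \frac{1}{3653} = \frac{20418}{3653}$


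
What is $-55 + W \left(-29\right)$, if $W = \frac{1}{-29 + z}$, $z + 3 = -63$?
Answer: $- \frac{5196}{95} \approx -54.695$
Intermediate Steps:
$z = -66$ ($z = -3 - 63 = -66$)
$W = - \frac{1}{95}$ ($W = \frac{1}{-29 - 66} = \frac{1}{-95} = - \frac{1}{95} \approx -0.010526$)
$-55 + W \left(-29\right) = -55 - - \frac{29}{95} = -55 + \frac{29}{95} = - \frac{5196}{95}$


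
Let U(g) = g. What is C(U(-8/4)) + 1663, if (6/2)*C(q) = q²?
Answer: 4993/3 ≈ 1664.3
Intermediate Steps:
C(q) = q²/3
C(U(-8/4)) + 1663 = (-8/4)²/3 + 1663 = (-8*¼)²/3 + 1663 = (⅓)*(-2)² + 1663 = (⅓)*4 + 1663 = 4/3 + 1663 = 4993/3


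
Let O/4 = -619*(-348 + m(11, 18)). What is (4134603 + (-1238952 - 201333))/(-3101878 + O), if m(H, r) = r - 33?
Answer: -1347159/1101545 ≈ -1.2230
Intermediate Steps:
m(H, r) = -33 + r
O = 898788 (O = 4*(-619*(-348 + (-33 + 18))) = 4*(-619*(-348 - 15)) = 4*(-619*(-363)) = 4*224697 = 898788)
(4134603 + (-1238952 - 201333))/(-3101878 + O) = (4134603 + (-1238952 - 201333))/(-3101878 + 898788) = (4134603 - 1440285)/(-2203090) = 2694318*(-1/2203090) = -1347159/1101545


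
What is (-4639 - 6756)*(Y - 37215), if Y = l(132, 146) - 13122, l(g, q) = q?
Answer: 571926445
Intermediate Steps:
Y = -12976 (Y = 146 - 13122 = -12976)
(-4639 - 6756)*(Y - 37215) = (-4639 - 6756)*(-12976 - 37215) = -11395*(-50191) = 571926445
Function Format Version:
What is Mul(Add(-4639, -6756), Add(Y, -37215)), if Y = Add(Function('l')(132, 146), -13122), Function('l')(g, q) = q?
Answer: 571926445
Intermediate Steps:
Y = -12976 (Y = Add(146, -13122) = -12976)
Mul(Add(-4639, -6756), Add(Y, -37215)) = Mul(Add(-4639, -6756), Add(-12976, -37215)) = Mul(-11395, -50191) = 571926445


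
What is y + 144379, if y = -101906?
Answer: 42473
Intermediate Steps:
y + 144379 = -101906 + 144379 = 42473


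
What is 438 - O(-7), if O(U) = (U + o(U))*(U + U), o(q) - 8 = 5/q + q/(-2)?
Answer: 491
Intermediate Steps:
o(q) = 8 + 5/q - q/2 (o(q) = 8 + (5/q + q/(-2)) = 8 + (5/q + q*(-½)) = 8 + (5/q - q/2) = 8 + 5/q - q/2)
O(U) = 2*U*(8 + U/2 + 5/U) (O(U) = (U + (8 + 5/U - U/2))*(U + U) = (8 + U/2 + 5/U)*(2*U) = 2*U*(8 + U/2 + 5/U))
438 - O(-7) = 438 - (10 + (-7)² + 16*(-7)) = 438 - (10 + 49 - 112) = 438 - 1*(-53) = 438 + 53 = 491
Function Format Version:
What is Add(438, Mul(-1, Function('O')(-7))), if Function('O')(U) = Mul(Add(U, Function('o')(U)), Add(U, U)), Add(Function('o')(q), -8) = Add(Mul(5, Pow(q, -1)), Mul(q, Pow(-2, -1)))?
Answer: 491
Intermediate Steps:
Function('o')(q) = Add(8, Mul(5, Pow(q, -1)), Mul(Rational(-1, 2), q)) (Function('o')(q) = Add(8, Add(Mul(5, Pow(q, -1)), Mul(q, Pow(-2, -1)))) = Add(8, Add(Mul(5, Pow(q, -1)), Mul(q, Rational(-1, 2)))) = Add(8, Add(Mul(5, Pow(q, -1)), Mul(Rational(-1, 2), q))) = Add(8, Mul(5, Pow(q, -1)), Mul(Rational(-1, 2), q)))
Function('O')(U) = Mul(2, U, Add(8, Mul(Rational(1, 2), U), Mul(5, Pow(U, -1)))) (Function('O')(U) = Mul(Add(U, Add(8, Mul(5, Pow(U, -1)), Mul(Rational(-1, 2), U))), Add(U, U)) = Mul(Add(8, Mul(Rational(1, 2), U), Mul(5, Pow(U, -1))), Mul(2, U)) = Mul(2, U, Add(8, Mul(Rational(1, 2), U), Mul(5, Pow(U, -1)))))
Add(438, Mul(-1, Function('O')(-7))) = Add(438, Mul(-1, Add(10, Pow(-7, 2), Mul(16, -7)))) = Add(438, Mul(-1, Add(10, 49, -112))) = Add(438, Mul(-1, -53)) = Add(438, 53) = 491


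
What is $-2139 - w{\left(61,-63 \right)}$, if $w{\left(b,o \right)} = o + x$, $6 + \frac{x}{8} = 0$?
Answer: $-2028$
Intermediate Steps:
$x = -48$ ($x = -48 + 8 \cdot 0 = -48 + 0 = -48$)
$w{\left(b,o \right)} = -48 + o$ ($w{\left(b,o \right)} = o - 48 = -48 + o$)
$-2139 - w{\left(61,-63 \right)} = -2139 - \left(-48 - 63\right) = -2139 - -111 = -2139 + 111 = -2028$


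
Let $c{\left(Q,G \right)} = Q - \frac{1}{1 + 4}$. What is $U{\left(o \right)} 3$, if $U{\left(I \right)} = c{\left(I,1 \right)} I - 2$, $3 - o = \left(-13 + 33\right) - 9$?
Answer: $\frac{954}{5} \approx 190.8$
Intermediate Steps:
$o = -8$ ($o = 3 - \left(\left(-13 + 33\right) - 9\right) = 3 - \left(20 - 9\right) = 3 - 11 = -8$)
$c{\left(Q,G \right)} = - \frac{1}{5} + Q$ ($c{\left(Q,G \right)} = Q - \frac{1}{5} = - \frac{1}{5} + Q$)
$U{\left(I \right)} = -2 + I \left(- \frac{1}{5} + I\right)$ ($U{\left(I \right)} = \left(- \frac{1}{5} + I\right) I - 2 = I \left(- \frac{1}{5} + I\right) - 2 = -2 + I \left(- \frac{1}{5} + I\right)$)
$U{\left(o \right)} 3 = \left(-2 + \left(-8\right)^{2} - - \frac{8}{5}\right) 3 = \left(-2 + 64 + \frac{8}{5}\right) 3 = \frac{318}{5} \cdot 3 = \frac{954}{5}$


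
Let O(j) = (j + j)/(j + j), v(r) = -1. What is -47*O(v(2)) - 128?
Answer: -175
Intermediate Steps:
O(j) = 1 (O(j) = (2*j)/((2*j)) = (2*j)*(1/(2*j)) = 1)
-47*O(v(2)) - 128 = -47*1 - 128 = -47 - 128 = -175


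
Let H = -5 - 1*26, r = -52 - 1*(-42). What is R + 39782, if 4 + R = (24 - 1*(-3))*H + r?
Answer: 38931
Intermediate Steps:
r = -10 (r = -52 + 42 = -10)
H = -31 (H = -5 - 26 = -31)
R = -851 (R = -4 + ((24 - 1*(-3))*(-31) - 10) = -4 + ((24 + 3)*(-31) - 10) = -4 + (27*(-31) - 10) = -4 + (-837 - 10) = -4 - 847 = -851)
R + 39782 = -851 + 39782 = 38931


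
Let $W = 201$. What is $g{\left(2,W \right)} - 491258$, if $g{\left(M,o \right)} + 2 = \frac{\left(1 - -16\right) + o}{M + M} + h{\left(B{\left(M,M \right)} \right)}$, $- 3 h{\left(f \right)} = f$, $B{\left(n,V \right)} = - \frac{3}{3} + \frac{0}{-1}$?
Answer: $- \frac{2947231}{6} \approx -4.9121 \cdot 10^{5}$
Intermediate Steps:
$B{\left(n,V \right)} = -1$ ($B{\left(n,V \right)} = \left(-3\right) \frac{1}{3} + 0 \left(-1\right) = -1 + 0 = -1$)
$h{\left(f \right)} = - \frac{f}{3}$
$g{\left(M,o \right)} = - \frac{5}{3} + \frac{17 + o}{2 M}$ ($g{\left(M,o \right)} = -2 + \left(\frac{\left(1 - -16\right) + o}{M + M} - - \frac{1}{3}\right) = -2 + \left(\frac{\left(1 + 16\right) + o}{2 M} + \frac{1}{3}\right) = -2 + \left(\left(17 + o\right) \frac{1}{2 M} + \frac{1}{3}\right) = -2 + \left(\frac{17 + o}{2 M} + \frac{1}{3}\right) = -2 + \left(\frac{1}{3} + \frac{17 + o}{2 M}\right) = - \frac{5}{3} + \frac{17 + o}{2 M}$)
$g{\left(2,W \right)} - 491258 = \frac{51 - 20 + 3 \cdot 201}{6 \cdot 2} - 491258 = \frac{1}{6} \cdot \frac{1}{2} \left(51 - 20 + 603\right) - 491258 = \frac{1}{6} \cdot \frac{1}{2} \cdot 634 - 491258 = \frac{317}{6} - 491258 = - \frac{2947231}{6}$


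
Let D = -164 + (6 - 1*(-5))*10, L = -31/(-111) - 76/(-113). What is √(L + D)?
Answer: I*√8345898969/12543 ≈ 7.2834*I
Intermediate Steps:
L = 11939/12543 (L = -31*(-1/111) - 76*(-1/113) = 31/111 + 76/113 = 11939/12543 ≈ 0.95185)
D = -54 (D = -164 + (6 + 5)*10 = -164 + 11*10 = -164 + 110 = -54)
√(L + D) = √(11939/12543 - 54) = √(-665383/12543) = I*√8345898969/12543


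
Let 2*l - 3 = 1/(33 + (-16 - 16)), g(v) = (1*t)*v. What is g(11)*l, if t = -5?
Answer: -110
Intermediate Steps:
g(v) = -5*v (g(v) = (1*(-5))*v = -5*v)
l = 2 (l = 3/2 + 1/(2*(33 + (-16 - 16))) = 3/2 + 1/(2*(33 - 32)) = 3/2 + (½)/1 = 3/2 + (½)*1 = 3/2 + ½ = 2)
g(11)*l = -5*11*2 = -55*2 = -110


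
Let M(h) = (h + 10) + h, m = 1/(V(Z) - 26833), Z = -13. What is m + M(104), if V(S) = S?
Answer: 5852427/26846 ≈ 218.00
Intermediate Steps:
m = -1/26846 (m = 1/(-13 - 26833) = 1/(-26846) = -1/26846 ≈ -3.7249e-5)
M(h) = 10 + 2*h (M(h) = (10 + h) + h = 10 + 2*h)
m + M(104) = -1/26846 + (10 + 2*104) = -1/26846 + (10 + 208) = -1/26846 + 218 = 5852427/26846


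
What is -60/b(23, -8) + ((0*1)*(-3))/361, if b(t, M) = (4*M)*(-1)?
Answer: -15/8 ≈ -1.8750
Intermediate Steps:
b(t, M) = -4*M
-60/b(23, -8) + ((0*1)*(-3))/361 = -60/((-4*(-8))) + ((0*1)*(-3))/361 = -60/32 + (0*(-3))*(1/361) = -60*1/32 + 0*(1/361) = -15/8 + 0 = -15/8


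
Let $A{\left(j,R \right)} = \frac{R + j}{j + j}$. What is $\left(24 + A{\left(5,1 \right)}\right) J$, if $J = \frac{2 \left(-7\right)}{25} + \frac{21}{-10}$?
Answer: $- \frac{16359}{250} \approx -65.436$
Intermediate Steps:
$A{\left(j,R \right)} = \frac{R + j}{2 j}$
$J = - \frac{133}{50}$ ($J = \left(-14\right) \frac{1}{25} + 21 \left(- \frac{1}{10}\right) = - \frac{14}{25} - \frac{21}{10} = - \frac{133}{50} \approx -2.66$)
$\left(24 + A{\left(5,1 \right)}\right) J = \left(24 + \frac{1 + 5}{2 \cdot 5}\right) \left(- \frac{133}{50}\right) = \left(24 + \frac{1}{2} \cdot \frac{1}{5} \cdot 6\right) \left(- \frac{133}{50}\right) = \left(24 + \frac{3}{5}\right) \left(- \frac{133}{50}\right) = \frac{123}{5} \left(- \frac{133}{50}\right) = - \frac{16359}{250}$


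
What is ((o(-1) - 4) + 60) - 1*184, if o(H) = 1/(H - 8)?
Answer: -1153/9 ≈ -128.11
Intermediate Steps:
o(H) = 1/(-8 + H)
((o(-1) - 4) + 60) - 1*184 = ((1/(-8 - 1) - 4) + 60) - 1*184 = ((1/(-9) - 4) + 60) - 184 = ((-⅑ - 4) + 60) - 184 = (-37/9 + 60) - 184 = 503/9 - 184 = -1153/9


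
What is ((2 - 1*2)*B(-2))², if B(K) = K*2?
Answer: 0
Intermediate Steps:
B(K) = 2*K
((2 - 1*2)*B(-2))² = ((2 - 1*2)*(2*(-2)))² = ((2 - 2)*(-4))² = (0*(-4))² = 0² = 0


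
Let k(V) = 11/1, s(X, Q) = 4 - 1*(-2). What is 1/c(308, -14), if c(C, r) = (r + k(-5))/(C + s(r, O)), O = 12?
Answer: -314/3 ≈ -104.67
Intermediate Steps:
s(X, Q) = 6 (s(X, Q) = 4 + 2 = 6)
k(V) = 11 (k(V) = 11*1 = 11)
c(C, r) = (11 + r)/(6 + C) (c(C, r) = (r + 11)/(C + 6) = (11 + r)/(6 + C))
1/c(308, -14) = 1/((11 - 14)/(6 + 308)) = 1/(-3/314) = -314/3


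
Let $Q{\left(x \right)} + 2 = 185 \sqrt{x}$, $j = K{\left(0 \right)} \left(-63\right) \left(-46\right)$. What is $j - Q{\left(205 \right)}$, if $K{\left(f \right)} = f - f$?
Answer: $2 - 185 \sqrt{205} \approx -2646.8$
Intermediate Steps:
$K{\left(f \right)} = 0$
$j = 0$ ($j = 0 \left(-63\right) \left(-46\right) = 0 \left(-46\right) = 0$)
$Q{\left(x \right)} = -2 + 185 \sqrt{x}$
$j - Q{\left(205 \right)} = 0 - \left(-2 + 185 \sqrt{205}\right) = 0 + \left(2 - 185 \sqrt{205}\right) = 2 - 185 \sqrt{205}$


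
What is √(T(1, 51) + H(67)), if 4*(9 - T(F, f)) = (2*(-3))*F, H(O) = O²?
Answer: √17998/2 ≈ 67.078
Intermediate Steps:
T(F, f) = 9 + 3*F/2 (T(F, f) = 9 - 2*(-3)*F/4 = 9 - (-3)*F/2 = 9 + 3*F/2)
√(T(1, 51) + H(67)) = √((9 + (3/2)*1) + 67²) = √((9 + 3/2) + 4489) = √(21/2 + 4489) = √(8999/2) = √17998/2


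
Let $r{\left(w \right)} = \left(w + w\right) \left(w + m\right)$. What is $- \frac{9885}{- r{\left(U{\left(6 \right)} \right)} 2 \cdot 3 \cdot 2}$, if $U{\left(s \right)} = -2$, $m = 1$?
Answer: $\frac{3295}{16} \approx 205.94$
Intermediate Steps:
$r{\left(w \right)} = 2 w \left(1 + w\right)$ ($r{\left(w \right)} = \left(w + w\right) \left(w + 1\right) = 2 w \left(1 + w\right)$)
$- \frac{9885}{- r{\left(U{\left(6 \right)} \right)} 2 \cdot 3 \cdot 2} = - \frac{9885}{- 2 \left(-2\right) \left(1 - 2\right) 2 \cdot 3 \cdot 2} = - \frac{9885}{- 2 \left(-2\right) \left(-1\right) 6 \cdot 2} = - \frac{9885}{\left(-1\right) 4 \cdot 12} = - \frac{9885}{\left(-4\right) 12} = - \frac{9885}{-48} = \left(-9885\right) \left(- \frac{1}{48}\right) = \frac{3295}{16}$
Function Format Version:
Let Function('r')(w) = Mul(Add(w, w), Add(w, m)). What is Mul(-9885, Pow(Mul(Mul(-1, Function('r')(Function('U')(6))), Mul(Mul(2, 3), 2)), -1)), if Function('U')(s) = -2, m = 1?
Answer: Rational(3295, 16) ≈ 205.94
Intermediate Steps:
Function('r')(w) = Mul(2, w, Add(1, w)) (Function('r')(w) = Mul(Add(w, w), Add(w, 1)) = Mul(Mul(2, w), Add(1, w)) = Mul(2, w, Add(1, w)))
Mul(-9885, Pow(Mul(Mul(-1, Function('r')(Function('U')(6))), Mul(Mul(2, 3), 2)), -1)) = Mul(-9885, Pow(Mul(Mul(-1, Mul(2, -2, Add(1, -2))), Mul(Mul(2, 3), 2)), -1)) = Mul(-9885, Pow(Mul(Mul(-1, Mul(2, -2, -1)), Mul(6, 2)), -1)) = Mul(-9885, Pow(Mul(Mul(-1, 4), 12), -1)) = Mul(-9885, Pow(Mul(-4, 12), -1)) = Mul(-9885, Pow(-48, -1)) = Mul(-9885, Rational(-1, 48)) = Rational(3295, 16)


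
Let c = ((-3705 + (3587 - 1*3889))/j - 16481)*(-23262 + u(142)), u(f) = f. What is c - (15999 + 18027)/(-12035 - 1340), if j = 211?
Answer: 10061529287098/26375 ≈ 3.8148e+8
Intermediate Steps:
c = 80492233760/211 (c = ((-3705 + (3587 - 1*3889))/211 - 16481)*(-23262 + 142) = ((-3705 + (3587 - 3889))*(1/211) - 16481)*(-23120) = ((-3705 - 302)*(1/211) - 16481)*(-23120) = (-4007*1/211 - 16481)*(-23120) = (-4007/211 - 16481)*(-23120) = -3481498/211*(-23120) = 80492233760/211 ≈ 3.8148e+8)
c - (15999 + 18027)/(-12035 - 1340) = 80492233760/211 - (15999 + 18027)/(-12035 - 1340) = 80492233760/211 - 34026/(-13375) = 80492233760/211 - 34026*(-1)/13375 = 80492233760/211 - 1*(-318/125) = 80492233760/211 + 318/125 = 10061529287098/26375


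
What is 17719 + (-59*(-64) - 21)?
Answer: 21474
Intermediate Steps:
17719 + (-59*(-64) - 21) = 17719 + (3776 - 21) = 17719 + 3755 = 21474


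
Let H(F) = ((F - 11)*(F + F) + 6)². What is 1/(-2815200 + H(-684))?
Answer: 1/903953171556 ≈ 1.1063e-12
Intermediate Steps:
H(F) = (6 + 2*F*(-11 + F))² (H(F) = ((-11 + F)*(2*F) + 6)² = (2*F*(-11 + F) + 6)² = (6 + 2*F*(-11 + F))²)
1/(-2815200 + H(-684)) = 1/(-2815200 + 4*(3 + (-684)² - 11*(-684))²) = 1/(-2815200 + 4*(3 + 467856 + 7524)²) = 1/(-2815200 + 4*475383²) = 1/(-2815200 + 4*225988996689) = 1/(-2815200 + 903955986756) = 1/903953171556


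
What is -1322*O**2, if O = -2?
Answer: -5288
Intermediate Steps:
-1322*O**2 = -1322*(-2)**2 = -1322*4 = -5288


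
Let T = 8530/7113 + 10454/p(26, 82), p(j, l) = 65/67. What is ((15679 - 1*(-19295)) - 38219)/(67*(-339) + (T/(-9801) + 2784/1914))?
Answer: 14704533654525/102921064132349 ≈ 0.14287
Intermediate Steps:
p(j, l) = 65/67 (p(j, l) = 65*(1/67) = 65/67)
T = 4982627684/462345 (T = 8530/7113 + 10454/(65/67) = 8530*(1/7113) + 10454*(67/65) = 8530/7113 + 700418/65 = 4982627684/462345 ≈ 10777.)
((15679 - 1*(-19295)) - 38219)/(67*(-339) + (T/(-9801) + 2784/1914)) = ((15679 - 1*(-19295)) - 38219)/(67*(-339) + ((4982627684/462345)/(-9801) + 2784/1914)) = ((15679 + 19295) - 38219)/(-22713 + ((4982627684/462345)*(-1/9801) + 2784*(1/1914))) = (34974 - 38219)/(-22713 + (-4982627684/4531443345 + 16/11)) = -3245/(-22713 + 1608562636/4531443345) = -3245/(-102921064132349/4531443345) = -3245*(-4531443345/102921064132349) = 14704533654525/102921064132349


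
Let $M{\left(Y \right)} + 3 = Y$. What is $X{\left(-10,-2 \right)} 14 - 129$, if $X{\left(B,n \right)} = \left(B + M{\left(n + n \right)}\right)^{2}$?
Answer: $3917$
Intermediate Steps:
$M{\left(Y \right)} = -3 + Y$
$X{\left(B,n \right)} = \left(-3 + B + 2 n\right)^{2}$ ($X{\left(B,n \right)} = \left(B + \left(-3 + \left(n + n\right)\right)\right)^{2} = \left(B + \left(-3 + 2 n\right)\right)^{2} = \left(-3 + B + 2 n\right)^{2}$)
$X{\left(-10,-2 \right)} 14 - 129 = \left(-3 - 10 + 2 \left(-2\right)\right)^{2} \cdot 14 - 129 = \left(-3 - 10 - 4\right)^{2} \cdot 14 - 129 = \left(-17\right)^{2} \cdot 14 - 129 = 289 \cdot 14 - 129 = 4046 - 129 = 3917$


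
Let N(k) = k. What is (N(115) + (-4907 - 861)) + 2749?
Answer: -2904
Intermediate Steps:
(N(115) + (-4907 - 861)) + 2749 = (115 + (-4907 - 861)) + 2749 = (115 - 5768) + 2749 = -5653 + 2749 = -2904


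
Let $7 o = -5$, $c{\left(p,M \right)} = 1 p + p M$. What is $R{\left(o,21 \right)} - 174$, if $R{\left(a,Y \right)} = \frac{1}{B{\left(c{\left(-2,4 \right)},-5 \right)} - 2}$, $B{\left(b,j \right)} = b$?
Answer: $- \frac{2089}{12} \approx -174.08$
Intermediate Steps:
$c{\left(p,M \right)} = p + M p$
$o = - \frac{5}{7}$ ($o = \frac{1}{7} \left(-5\right) = - \frac{5}{7} \approx -0.71429$)
$R{\left(a,Y \right)} = - \frac{1}{12}$ ($R{\left(a,Y \right)} = \frac{1}{- 2 \left(1 + 4\right) - 2} = \frac{1}{\left(-2\right) 5 - 2} = \frac{1}{-10 - 2} = \frac{1}{-12} = - \frac{1}{12}$)
$R{\left(o,21 \right)} - 174 = - \frac{1}{12} - 174 = - \frac{2089}{12}$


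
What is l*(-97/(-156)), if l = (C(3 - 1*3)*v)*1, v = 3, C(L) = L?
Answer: 0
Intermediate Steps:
l = 0 (l = ((3 - 1*3)*3)*1 = ((3 - 3)*3)*1 = (0*3)*1 = 0*1 = 0)
l*(-97/(-156)) = 0*(-97/(-156)) = 0*(-97*(-1/156)) = 0*(97/156) = 0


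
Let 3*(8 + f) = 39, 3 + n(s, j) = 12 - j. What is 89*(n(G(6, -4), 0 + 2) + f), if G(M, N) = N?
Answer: 1068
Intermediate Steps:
n(s, j) = 9 - j (n(s, j) = -3 + (12 - j) = 9 - j)
f = 5 (f = -8 + (⅓)*39 = -8 + 13 = 5)
89*(n(G(6, -4), 0 + 2) + f) = 89*((9 - (0 + 2)) + 5) = 89*((9 - 1*2) + 5) = 89*((9 - 2) + 5) = 89*(7 + 5) = 89*12 = 1068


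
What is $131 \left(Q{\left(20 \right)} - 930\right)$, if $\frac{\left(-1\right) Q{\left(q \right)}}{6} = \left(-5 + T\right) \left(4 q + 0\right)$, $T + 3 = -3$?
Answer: $569850$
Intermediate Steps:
$T = -6$ ($T = -3 - 3 = -6$)
$Q{\left(q \right)} = 264 q$ ($Q{\left(q \right)} = - 6 \left(-5 - 6\right) \left(4 q + 0\right) = - 6 \left(- 11 \cdot 4 q\right) = - 6 \left(- 44 q\right) = 264 q$)
$131 \left(Q{\left(20 \right)} - 930\right) = 131 \left(264 \cdot 20 - 930\right) = 131 \left(5280 - 930\right) = 131 \cdot 4350 = 569850$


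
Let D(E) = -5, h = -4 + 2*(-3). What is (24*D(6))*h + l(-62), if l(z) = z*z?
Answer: 5044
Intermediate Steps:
h = -10 (h = -4 - 6 = -10)
l(z) = z²
(24*D(6))*h + l(-62) = (24*(-5))*(-10) + (-62)² = -120*(-10) + 3844 = 1200 + 3844 = 5044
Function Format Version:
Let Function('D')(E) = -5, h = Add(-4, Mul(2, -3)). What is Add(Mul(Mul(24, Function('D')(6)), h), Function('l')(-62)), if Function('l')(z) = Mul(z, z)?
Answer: 5044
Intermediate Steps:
h = -10 (h = Add(-4, -6) = -10)
Function('l')(z) = Pow(z, 2)
Add(Mul(Mul(24, Function('D')(6)), h), Function('l')(-62)) = Add(Mul(Mul(24, -5), -10), Pow(-62, 2)) = Add(Mul(-120, -10), 3844) = Add(1200, 3844) = 5044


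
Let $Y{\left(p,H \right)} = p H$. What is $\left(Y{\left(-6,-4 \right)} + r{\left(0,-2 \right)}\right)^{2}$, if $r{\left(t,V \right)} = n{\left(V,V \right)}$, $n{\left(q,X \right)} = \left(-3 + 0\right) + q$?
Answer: $361$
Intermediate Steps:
$n{\left(q,X \right)} = -3 + q$
$r{\left(t,V \right)} = -3 + V$
$Y{\left(p,H \right)} = H p$
$\left(Y{\left(-6,-4 \right)} + r{\left(0,-2 \right)}\right)^{2} = \left(\left(-4\right) \left(-6\right) - 5\right)^{2} = \left(24 - 5\right)^{2} = 19^{2} = 361$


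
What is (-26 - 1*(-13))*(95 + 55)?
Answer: -1950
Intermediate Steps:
(-26 - 1*(-13))*(95 + 55) = (-26 + 13)*150 = -13*150 = -1950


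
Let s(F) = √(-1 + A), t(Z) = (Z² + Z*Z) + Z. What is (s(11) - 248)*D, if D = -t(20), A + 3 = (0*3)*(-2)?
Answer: 203360 - 1640*I ≈ 2.0336e+5 - 1640.0*I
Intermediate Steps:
t(Z) = Z + 2*Z² (t(Z) = (Z² + Z²) + Z = 2*Z² + Z = Z + 2*Z²)
A = -3 (A = -3 + (0*3)*(-2) = -3 + 0*(-2) = -3 + 0 = -3)
s(F) = 2*I (s(F) = √(-1 - 3) = √(-4) = 2*I)
D = -820 (D = -20*(1 + 2*20) = -20*(1 + 40) = -20*41 = -1*820 = -820)
(s(11) - 248)*D = (2*I - 248)*(-820) = (-248 + 2*I)*(-820) = 203360 - 1640*I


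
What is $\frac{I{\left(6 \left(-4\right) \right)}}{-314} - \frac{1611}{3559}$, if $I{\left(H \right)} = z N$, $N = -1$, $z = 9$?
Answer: $- \frac{473823}{1117526} \approx -0.42399$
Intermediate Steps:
$I{\left(H \right)} = -9$ ($I{\left(H \right)} = 9 \left(-1\right) = -9$)
$\frac{I{\left(6 \left(-4\right) \right)}}{-314} - \frac{1611}{3559} = - \frac{9}{-314} - \frac{1611}{3559} = \left(-9\right) \left(- \frac{1}{314}\right) - \frac{1611}{3559} = \frac{9}{314} - \frac{1611}{3559} = - \frac{473823}{1117526}$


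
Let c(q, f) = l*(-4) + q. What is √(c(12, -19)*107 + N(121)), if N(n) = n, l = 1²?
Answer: √977 ≈ 31.257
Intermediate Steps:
l = 1
c(q, f) = -4 + q (c(q, f) = 1*(-4) + q = -4 + q)
√(c(12, -19)*107 + N(121)) = √((-4 + 12)*107 + 121) = √(8*107 + 121) = √(856 + 121) = √977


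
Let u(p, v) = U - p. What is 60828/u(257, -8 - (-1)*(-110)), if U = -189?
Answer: -30414/223 ≈ -136.39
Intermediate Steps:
u(p, v) = -189 - p
60828/u(257, -8 - (-1)*(-110)) = 60828/(-189 - 1*257) = 60828/(-189 - 257) = 60828/(-446) = 60828*(-1/446) = -30414/223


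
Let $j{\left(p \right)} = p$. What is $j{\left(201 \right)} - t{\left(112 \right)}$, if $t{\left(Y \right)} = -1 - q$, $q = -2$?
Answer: $200$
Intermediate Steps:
$t{\left(Y \right)} = 1$ ($t{\left(Y \right)} = -1 - -2 = -1 + 2 = 1$)
$j{\left(201 \right)} - t{\left(112 \right)} = 201 - 1 = 200$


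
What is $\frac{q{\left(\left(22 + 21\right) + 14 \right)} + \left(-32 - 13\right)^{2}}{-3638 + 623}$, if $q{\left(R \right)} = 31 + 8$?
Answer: $- \frac{688}{1005} \approx -0.68458$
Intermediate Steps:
$q{\left(R \right)} = 39$
$\frac{q{\left(\left(22 + 21\right) + 14 \right)} + \left(-32 - 13\right)^{2}}{-3638 + 623} = \frac{39 + \left(-32 - 13\right)^{2}}{-3638 + 623} = \frac{39 + \left(-45\right)^{2}}{-3015} = \left(39 + 2025\right) \left(- \frac{1}{3015}\right) = 2064 \left(- \frac{1}{3015}\right) = - \frac{688}{1005}$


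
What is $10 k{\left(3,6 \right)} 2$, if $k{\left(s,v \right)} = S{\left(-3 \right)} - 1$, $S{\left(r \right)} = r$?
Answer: $-80$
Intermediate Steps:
$k{\left(s,v \right)} = -4$ ($k{\left(s,v \right)} = -3 - 1 = -4$)
$10 k{\left(3,6 \right)} 2 = 10 \left(-4\right) 2 = \left(-40\right) 2 = -80$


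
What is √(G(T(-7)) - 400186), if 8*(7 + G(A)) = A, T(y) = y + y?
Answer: I*√1600779/2 ≈ 632.61*I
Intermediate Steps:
T(y) = 2*y
G(A) = -7 + A/8
√(G(T(-7)) - 400186) = √((-7 + (2*(-7))/8) - 400186) = √((-7 + (⅛)*(-14)) - 400186) = √((-7 - 7/4) - 400186) = √(-35/4 - 400186) = √(-1600779/4) = I*√1600779/2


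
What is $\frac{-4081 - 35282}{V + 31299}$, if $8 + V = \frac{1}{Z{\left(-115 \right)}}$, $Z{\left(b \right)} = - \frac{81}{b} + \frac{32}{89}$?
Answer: $- \frac{428623707}{340737934} \approx -1.2579$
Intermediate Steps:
$Z{\left(b \right)} = \frac{32}{89} - \frac{81}{b}$ ($Z{\left(b \right)} = - \frac{81}{b} + 32 \cdot \frac{1}{89} = - \frac{81}{b} + \frac{32}{89} = \frac{32}{89} - \frac{81}{b}$)
$V = - \frac{76877}{10889}$ ($V = -8 + \frac{1}{\frac{32}{89} - \frac{81}{-115}} = -8 + \frac{1}{\frac{32}{89} - - \frac{81}{115}} = -8 + \frac{1}{\frac{32}{89} + \frac{81}{115}} = -8 + \frac{1}{\frac{10889}{10235}} = -8 + \frac{10235}{10889} = - \frac{76877}{10889} \approx -7.0601$)
$\frac{-4081 - 35282}{V + 31299} = \frac{-4081 - 35282}{- \frac{76877}{10889} + 31299} = - \frac{39363}{\frac{340737934}{10889}} = \left(-39363\right) \frac{10889}{340737934} = - \frac{428623707}{340737934}$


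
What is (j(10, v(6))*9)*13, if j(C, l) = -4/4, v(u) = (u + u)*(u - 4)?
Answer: -117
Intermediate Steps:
v(u) = 2*u*(-4 + u) (v(u) = (2*u)*(-4 + u) = 2*u*(-4 + u))
j(C, l) = -1 (j(C, l) = -4*¼ = -1)
(j(10, v(6))*9)*13 = -1*9*13 = -9*13 = -117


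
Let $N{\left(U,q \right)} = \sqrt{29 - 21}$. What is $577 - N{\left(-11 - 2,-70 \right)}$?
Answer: $577 - 2 \sqrt{2} \approx 574.17$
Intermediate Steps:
$N{\left(U,q \right)} = 2 \sqrt{2}$ ($N{\left(U,q \right)} = \sqrt{8} = 2 \sqrt{2}$)
$577 - N{\left(-11 - 2,-70 \right)} = 577 - 2 \sqrt{2}$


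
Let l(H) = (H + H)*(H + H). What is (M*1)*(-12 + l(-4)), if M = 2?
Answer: 104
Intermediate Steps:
l(H) = 4*H² (l(H) = (2*H)*(2*H) = 4*H²)
(M*1)*(-12 + l(-4)) = (2*1)*(-12 + 4*(-4)²) = 2*(-12 + 4*16) = 2*(-12 + 64) = 2*52 = 104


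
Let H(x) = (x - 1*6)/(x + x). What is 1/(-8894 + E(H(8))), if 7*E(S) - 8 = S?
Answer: -56/497999 ≈ -0.00011245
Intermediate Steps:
H(x) = (-6 + x)/(2*x) (H(x) = (x - 6)/((2*x)) = (-6 + x)*(1/(2*x)) = (-6 + x)/(2*x))
E(S) = 8/7 + S/7
1/(-8894 + E(H(8))) = 1/(-8894 + (8/7 + ((½)*(-6 + 8)/8)/7)) = 1/(-8894 + (8/7 + ((½)*(⅛)*2)/7)) = 1/(-8894 + (8/7 + (⅐)*(⅛))) = 1/(-8894 + (8/7 + 1/56)) = 1/(-8894 + 65/56) = 1/(-497999/56) = -56/497999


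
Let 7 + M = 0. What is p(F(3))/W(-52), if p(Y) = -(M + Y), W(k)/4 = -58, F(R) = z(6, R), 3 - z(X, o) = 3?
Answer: -7/232 ≈ -0.030172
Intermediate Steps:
M = -7 (M = -7 + 0 = -7)
z(X, o) = 0 (z(X, o) = 3 - 1*3 = 3 - 3 = 0)
F(R) = 0
W(k) = -232 (W(k) = 4*(-58) = -232)
p(Y) = 7 - Y (p(Y) = -(-7 + Y) = 7 - Y)
p(F(3))/W(-52) = (7 - 1*0)/(-232) = (7 + 0)*(-1/232) = 7*(-1/232) = -7/232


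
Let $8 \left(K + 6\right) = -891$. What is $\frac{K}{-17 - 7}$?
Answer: $\frac{313}{64} \approx 4.8906$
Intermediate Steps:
$K = - \frac{939}{8}$ ($K = -6 + \frac{1}{8} \left(-891\right) = -6 - \frac{891}{8} = - \frac{939}{8} \approx -117.38$)
$\frac{K}{-17 - 7} = - \frac{939}{8 \left(-17 - 7\right)} = - \frac{939}{8 \left(-24\right)} = \left(- \frac{939}{8}\right) \left(- \frac{1}{24}\right) = \frac{313}{64}$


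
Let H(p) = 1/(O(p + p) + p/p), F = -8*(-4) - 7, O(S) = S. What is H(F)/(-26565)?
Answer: -1/1354815 ≈ -7.3811e-7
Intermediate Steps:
F = 25 (F = 32 - 7 = 25)
H(p) = 1/(1 + 2*p) (H(p) = 1/((p + p) + p/p) = 1/(2*p + 1) = 1/(1 + 2*p))
H(F)/(-26565) = 1/((1 + 2*25)*(-26565)) = -1/26565/(1 + 50) = -1/26565/51 = (1/51)*(-1/26565) = -1/1354815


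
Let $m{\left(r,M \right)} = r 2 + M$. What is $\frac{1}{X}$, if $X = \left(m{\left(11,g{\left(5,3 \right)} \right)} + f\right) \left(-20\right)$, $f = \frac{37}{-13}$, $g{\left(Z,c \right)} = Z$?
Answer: $- \frac{13}{6280} \approx -0.0020701$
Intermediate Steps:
$m{\left(r,M \right)} = M + 2 r$ ($m{\left(r,M \right)} = 2 r + M = M + 2 r$)
$f = - \frac{37}{13}$ ($f = 37 \left(- \frac{1}{13}\right) = - \frac{37}{13} \approx -2.8462$)
$X = - \frac{6280}{13}$ ($X = \left(\left(5 + 2 \cdot 11\right) - \frac{37}{13}\right) \left(-20\right) = \left(\left(5 + 22\right) - \frac{37}{13}\right) \left(-20\right) = \left(27 - \frac{37}{13}\right) \left(-20\right) = \frac{314}{13} \left(-20\right) = - \frac{6280}{13} \approx -483.08$)
$\frac{1}{X} = \frac{1}{- \frac{6280}{13}} = - \frac{13}{6280}$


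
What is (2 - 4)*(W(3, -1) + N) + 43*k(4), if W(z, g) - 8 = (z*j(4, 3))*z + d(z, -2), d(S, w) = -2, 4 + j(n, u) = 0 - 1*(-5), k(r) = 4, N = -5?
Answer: 152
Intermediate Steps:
j(n, u) = 1 (j(n, u) = -4 + (0 - 1*(-5)) = -4 + (0 + 5) = -4 + 5 = 1)
W(z, g) = 6 + z**2 (W(z, g) = 8 + ((z*1)*z - 2) = 8 + (z*z - 2) = 8 + (z**2 - 2) = 8 + (-2 + z**2) = 6 + z**2)
(2 - 4)*(W(3, -1) + N) + 43*k(4) = (2 - 4)*((6 + 3**2) - 5) + 43*4 = -2*((6 + 9) - 5) + 172 = -2*(15 - 5) + 172 = -2*10 + 172 = -20 + 172 = 152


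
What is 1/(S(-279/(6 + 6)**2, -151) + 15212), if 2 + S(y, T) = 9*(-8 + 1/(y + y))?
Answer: 31/469206 ≈ 6.6069e-5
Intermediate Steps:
S(y, T) = -74 + 9/(2*y) (S(y, T) = -2 + 9*(-8 + 1/(y + y)) = -2 + 9*(-8 + 1/(2*y)) = -2 + (-72 + 9/(2*y)) = -74 + 9/(2*y))
1/(S(-279/(6 + 6)**2, -151) + 15212) = 1/((-74 + 9/(2*((-279/(6 + 6)**2)))) + 15212) = 1/((-74 + 9/(2*((-279/(12**2))))) + 15212) = 1/((-74 + 9/(2*((-279/144)))) + 15212) = 1/((-74 + 9/(2*((-279*1/144)))) + 15212) = 1/((-74 + 9/(2*(-31/16))) + 15212) = 1/((-74 + (9/2)*(-16/31)) + 15212) = 1/((-74 - 72/31) + 15212) = 1/(-2366/31 + 15212) = 1/(469206/31) = 31/469206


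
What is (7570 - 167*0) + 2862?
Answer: 10432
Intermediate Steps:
(7570 - 167*0) + 2862 = (7570 + 0) + 2862 = 7570 + 2862 = 10432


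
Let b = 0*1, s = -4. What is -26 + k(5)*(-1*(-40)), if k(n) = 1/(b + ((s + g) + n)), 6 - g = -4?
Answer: -246/11 ≈ -22.364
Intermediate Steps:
g = 10 (g = 6 - 1*(-4) = 6 + 4 = 10)
b = 0
k(n) = 1/(6 + n) (k(n) = 1/(0 + ((-4 + 10) + n)) = 1/(0 + (6 + n)) = 1/(6 + n))
-26 + k(5)*(-1*(-40)) = -26 + (-1*(-40))/(6 + 5) = -26 + 40/11 = -246/11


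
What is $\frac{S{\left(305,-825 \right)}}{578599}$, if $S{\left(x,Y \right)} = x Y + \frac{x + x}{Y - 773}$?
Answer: $- \frac{28721240}{66042943} \approx -0.43489$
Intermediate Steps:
$S{\left(x,Y \right)} = Y x + \frac{2 x}{-773 + Y}$
$\frac{S{\left(305,-825 \right)}}{578599} = \frac{305 \frac{1}{-773 - 825} \left(2 + \left(-825\right)^{2} - -637725\right)}{578599} = \frac{305 \left(2 + 680625 + 637725\right)}{-1598} \cdot \frac{1}{578599} = 305 \left(- \frac{1}{1598}\right) 1318352 \cdot \frac{1}{578599} = \left(- \frac{201048680}{799}\right) \frac{1}{578599} = - \frac{28721240}{66042943}$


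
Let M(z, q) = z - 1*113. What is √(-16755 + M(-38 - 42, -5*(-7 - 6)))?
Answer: 2*I*√4237 ≈ 130.18*I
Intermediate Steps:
M(z, q) = -113 + z (M(z, q) = z - 113 = -113 + z)
√(-16755 + M(-38 - 42, -5*(-7 - 6))) = √(-16755 + (-113 + (-38 - 42))) = √(-16755 + (-113 - 80)) = √(-16755 - 193) = √(-16948) = 2*I*√4237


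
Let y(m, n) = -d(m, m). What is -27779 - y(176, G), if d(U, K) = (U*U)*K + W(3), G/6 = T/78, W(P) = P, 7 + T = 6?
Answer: 5424000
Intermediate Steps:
T = -1 (T = -7 + 6 = -1)
G = -1/13 (G = 6*(-1/78) = -1/13 ≈ -0.076923)
d(U, K) = 3 + K*U**2 (d(U, K) = (U*U)*K + 3 = U**2*K + 3 = K*U**2 + 3 = 3 + K*U**2)
y(m, n) = -3 - m**3 (y(m, n) = -(3 + m*m**2) = -(3 + m**3) = -3 - m**3)
-27779 - y(176, G) = -27779 - (-3 - 1*176**3) = -27779 - (-3 - 1*5451776) = -27779 - (-3 - 5451776) = -27779 - 1*(-5451779) = -27779 + 5451779 = 5424000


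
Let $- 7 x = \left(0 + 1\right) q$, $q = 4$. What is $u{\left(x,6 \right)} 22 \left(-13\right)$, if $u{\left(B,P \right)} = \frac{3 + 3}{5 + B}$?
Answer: $- \frac{12012}{31} \approx -387.48$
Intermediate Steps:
$x = - \frac{4}{7}$ ($x = - \frac{\left(0 + 1\right) 4}{7} = - \frac{1 \cdot 4}{7} = \left(- \frac{1}{7}\right) 4 = - \frac{4}{7} \approx -0.57143$)
$u{\left(B,P \right)} = \frac{6}{5 + B}$
$u{\left(x,6 \right)} 22 \left(-13\right) = \frac{6}{5 - \frac{4}{7}} \cdot 22 \left(-13\right) = \frac{6}{\frac{31}{7}} \cdot 22 \left(-13\right) = 6 \cdot \frac{7}{31} \cdot 22 \left(-13\right) = \frac{42}{31} \cdot 22 \left(-13\right) = \frac{924}{31} \left(-13\right) = - \frac{12012}{31}$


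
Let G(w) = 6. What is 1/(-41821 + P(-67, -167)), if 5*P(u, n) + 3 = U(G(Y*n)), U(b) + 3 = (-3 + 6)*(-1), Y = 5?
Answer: -5/209114 ≈ -2.3910e-5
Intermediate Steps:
U(b) = -6 (U(b) = -3 + (-3 + 6)*(-1) = -3 + 3*(-1) = -3 - 3 = -6)
P(u, n) = -9/5 (P(u, n) = -⅗ + (⅕)*(-6) = -⅗ - 6/5 = -9/5)
1/(-41821 + P(-67, -167)) = 1/(-41821 - 9/5) = 1/(-209114/5) = -5/209114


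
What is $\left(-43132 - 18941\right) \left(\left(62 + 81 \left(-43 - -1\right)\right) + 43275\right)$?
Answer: $-2478885255$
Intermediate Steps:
$\left(-43132 - 18941\right) \left(\left(62 + 81 \left(-43 - -1\right)\right) + 43275\right) = - 62073 \left(\left(62 + 81 \left(-43 + 1\right)\right) + 43275\right) = - 62073 \left(\left(62 + 81 \left(-42\right)\right) + 43275\right) = - 62073 \left(\left(62 - 3402\right) + 43275\right) = - 62073 \left(-3340 + 43275\right) = \left(-62073\right) 39935 = -2478885255$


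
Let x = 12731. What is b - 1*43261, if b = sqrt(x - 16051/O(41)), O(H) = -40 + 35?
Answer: -43261 + sqrt(398530)/5 ≈ -43135.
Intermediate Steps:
O(H) = -5
b = sqrt(398530)/5 (b = sqrt(12731 - 16051/(-5)) = sqrt(12731 - 16051*(-1/5)) = sqrt(12731 + 16051/5) = sqrt(79706/5) = sqrt(398530)/5 ≈ 126.26)
b - 1*43261 = sqrt(398530)/5 - 1*43261 = sqrt(398530)/5 - 43261 = -43261 + sqrt(398530)/5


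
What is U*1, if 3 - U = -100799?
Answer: 100802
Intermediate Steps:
U = 100802 (U = 3 - 1*(-100799) = 3 + 100799 = 100802)
U*1 = 100802*1 = 100802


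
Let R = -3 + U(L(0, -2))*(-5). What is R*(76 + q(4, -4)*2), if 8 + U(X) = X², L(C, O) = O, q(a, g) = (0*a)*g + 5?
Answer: 1462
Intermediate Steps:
q(a, g) = 5 (q(a, g) = 0*g + 5 = 0 + 5 = 5)
U(X) = -8 + X²
R = 17 (R = -3 + (-8 + (-2)²)*(-5) = -3 + (-8 + 4)*(-5) = -3 - 4*(-5) = -3 + 20 = 17)
R*(76 + q(4, -4)*2) = 17*(76 + 5*2) = 17*(76 + 10) = 17*86 = 1462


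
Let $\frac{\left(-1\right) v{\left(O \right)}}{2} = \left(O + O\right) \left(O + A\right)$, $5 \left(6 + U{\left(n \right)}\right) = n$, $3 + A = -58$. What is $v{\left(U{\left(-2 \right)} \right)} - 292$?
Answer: $- \frac{50436}{25} \approx -2017.4$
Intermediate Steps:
$A = -61$ ($A = -3 - 58 = -61$)
$U{\left(n \right)} = -6 + \frac{n}{5}$
$v{\left(O \right)} = - 4 O \left(-61 + O\right)$ ($v{\left(O \right)} = - 2 \left(O + O\right) \left(O - 61\right) = - 2 \cdot 2 O \left(-61 + O\right) = - 4 O \left(-61 + O\right)$)
$v{\left(U{\left(-2 \right)} \right)} - 292 = 4 \left(-6 + \frac{1}{5} \left(-2\right)\right) \left(61 - \left(-6 + \frac{1}{5} \left(-2\right)\right)\right) - 292 = 4 \left(-6 - \frac{2}{5}\right) \left(61 - \left(-6 - \frac{2}{5}\right)\right) - 292 = 4 \left(- \frac{32}{5}\right) \left(61 - - \frac{32}{5}\right) - 292 = 4 \left(- \frac{32}{5}\right) \left(61 + \frac{32}{5}\right) - 292 = 4 \left(- \frac{32}{5}\right) \frac{337}{5} - 292 = - \frac{43136}{25} - 292 = - \frac{50436}{25}$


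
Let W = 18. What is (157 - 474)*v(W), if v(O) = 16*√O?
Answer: -15216*√2 ≈ -21519.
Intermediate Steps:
(157 - 474)*v(W) = (157 - 474)*(16*√18) = -5072*3*√2 = -15216*√2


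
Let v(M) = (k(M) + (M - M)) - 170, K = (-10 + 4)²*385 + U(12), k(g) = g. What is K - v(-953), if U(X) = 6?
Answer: 14989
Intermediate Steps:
K = 13866 (K = (-10 + 4)²*385 + 6 = (-6)²*385 + 6 = 36*385 + 6 = 13860 + 6 = 13866)
v(M) = -170 + M (v(M) = (M + (M - M)) - 170 = (M + 0) - 170 = M - 170 = -170 + M)
K - v(-953) = 13866 - (-170 - 953) = 13866 - 1*(-1123) = 13866 + 1123 = 14989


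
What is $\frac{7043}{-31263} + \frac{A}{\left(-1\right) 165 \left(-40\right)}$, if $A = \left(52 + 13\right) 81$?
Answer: $\frac{7874393}{13755720} \approx 0.57244$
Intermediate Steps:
$A = 5265$ ($A = 65 \cdot 81 = 5265$)
$\frac{7043}{-31263} + \frac{A}{\left(-1\right) 165 \left(-40\right)} = \frac{7043}{-31263} + \frac{5265}{\left(-1\right) 165 \left(-40\right)} = 7043 \left(- \frac{1}{31263}\right) + \frac{5265}{\left(-165\right) \left(-40\right)} = - \frac{7043}{31263} + \frac{5265}{6600} = - \frac{7043}{31263} + 5265 \cdot \frac{1}{6600} = - \frac{7043}{31263} + \frac{351}{440} = \frac{7874393}{13755720}$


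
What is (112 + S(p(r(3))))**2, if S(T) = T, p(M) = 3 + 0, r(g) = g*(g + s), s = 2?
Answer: 13225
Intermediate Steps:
r(g) = g*(2 + g) (r(g) = g*(g + 2) = g*(2 + g))
p(M) = 3
(112 + S(p(r(3))))**2 = (112 + 3)**2 = 115**2 = 13225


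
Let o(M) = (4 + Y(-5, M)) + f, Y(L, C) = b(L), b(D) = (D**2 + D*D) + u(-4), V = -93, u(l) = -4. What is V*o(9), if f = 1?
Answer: -4743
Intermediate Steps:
b(D) = -4 + 2*D**2 (b(D) = (D**2 + D*D) - 4 = (D**2 + D**2) - 4 = 2*D**2 - 4 = -4 + 2*D**2)
Y(L, C) = -4 + 2*L**2
o(M) = 51 (o(M) = (4 + (-4 + 2*(-5)**2)) + 1 = (4 + (-4 + 2*25)) + 1 = (4 + (-4 + 50)) + 1 = (4 + 46) + 1 = 50 + 1 = 51)
V*o(9) = -93*51 = -4743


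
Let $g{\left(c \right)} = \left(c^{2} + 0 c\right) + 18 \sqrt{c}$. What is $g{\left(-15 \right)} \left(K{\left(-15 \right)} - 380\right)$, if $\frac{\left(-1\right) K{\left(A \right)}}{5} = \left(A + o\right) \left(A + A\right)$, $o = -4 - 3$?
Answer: $-828000 - 66240 i \sqrt{15} \approx -8.28 \cdot 10^{5} - 2.5655 \cdot 10^{5} i$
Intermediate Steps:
$o = -7$
$K{\left(A \right)} = - 10 A \left(-7 + A\right)$ ($K{\left(A \right)} = - 5 \left(A - 7\right) \left(A + A\right) = - 5 \left(-7 + A\right) 2 A = - 5 \cdot 2 A \left(-7 + A\right) = - 10 A \left(-7 + A\right)$)
$g{\left(c \right)} = c^{2} + 18 \sqrt{c}$ ($g{\left(c \right)} = \left(c^{2} + 0\right) + 18 \sqrt{c} = c^{2} + 18 \sqrt{c}$)
$g{\left(-15 \right)} \left(K{\left(-15 \right)} - 380\right) = \left(\left(-15\right)^{2} + 18 \sqrt{-15}\right) \left(10 \left(-15\right) \left(7 - -15\right) - 380\right) = \left(225 + 18 i \sqrt{15}\right) \left(10 \left(-15\right) \left(7 + 15\right) - 380\right) = \left(225 + 18 i \sqrt{15}\right) \left(10 \left(-15\right) 22 - 380\right) = \left(225 + 18 i \sqrt{15}\right) \left(-3300 - 380\right) = \left(225 + 18 i \sqrt{15}\right) \left(-3680\right) = -828000 - 66240 i \sqrt{15}$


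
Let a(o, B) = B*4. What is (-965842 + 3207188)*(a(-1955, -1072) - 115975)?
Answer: -269550993998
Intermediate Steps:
a(o, B) = 4*B
(-965842 + 3207188)*(a(-1955, -1072) - 115975) = (-965842 + 3207188)*(4*(-1072) - 115975) = 2241346*(-4288 - 115975) = 2241346*(-120263) = -269550993998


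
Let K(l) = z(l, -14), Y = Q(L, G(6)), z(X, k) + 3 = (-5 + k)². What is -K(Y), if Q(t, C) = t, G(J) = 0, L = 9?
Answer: -358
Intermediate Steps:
z(X, k) = -3 + (-5 + k)²
Y = 9
K(l) = 358 (K(l) = -3 + (-5 - 14)² = -3 + (-19)² = -3 + 361 = 358)
-K(Y) = -1*358 = -358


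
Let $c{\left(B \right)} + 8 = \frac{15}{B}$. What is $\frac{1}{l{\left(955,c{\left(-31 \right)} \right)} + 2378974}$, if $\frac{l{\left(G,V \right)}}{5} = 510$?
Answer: $\frac{1}{2381524} \approx 4.199 \cdot 10^{-7}$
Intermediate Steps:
$c{\left(B \right)} = -8 + \frac{15}{B}$
$l{\left(G,V \right)} = 2550$ ($l{\left(G,V \right)} = 5 \cdot 510 = 2550$)
$\frac{1}{l{\left(955,c{\left(-31 \right)} \right)} + 2378974} = \frac{1}{2550 + 2378974} = \frac{1}{2381524}$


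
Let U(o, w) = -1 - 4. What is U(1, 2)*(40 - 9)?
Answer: -155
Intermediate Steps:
U(o, w) = -5
U(1, 2)*(40 - 9) = -5*(40 - 9) = -5*31 = -155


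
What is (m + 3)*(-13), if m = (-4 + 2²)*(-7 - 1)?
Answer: -39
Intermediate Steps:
m = 0 (m = (-4 + 4)*(-8) = 0*(-8) = 0)
(m + 3)*(-13) = (0 + 3)*(-13) = 3*(-13) = -39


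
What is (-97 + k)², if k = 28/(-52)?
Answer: 1607824/169 ≈ 9513.8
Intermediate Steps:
k = -7/13 (k = 28*(-1/52) = -7/13 ≈ -0.53846)
(-97 + k)² = (-97 - 7/13)² = (-1268/13)² = 1607824/169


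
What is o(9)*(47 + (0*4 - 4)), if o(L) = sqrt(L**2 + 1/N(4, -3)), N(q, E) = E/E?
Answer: 43*sqrt(82) ≈ 389.38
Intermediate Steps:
N(q, E) = 1
o(L) = sqrt(1 + L**2) (o(L) = sqrt(L**2 + 1/1) = sqrt(L**2 + 1) = sqrt(1 + L**2))
o(9)*(47 + (0*4 - 4)) = sqrt(1 + 9**2)*(47 + (0*4 - 4)) = sqrt(1 + 81)*(47 + (0 - 4)) = sqrt(82)*(47 - 4) = sqrt(82)*43 = 43*sqrt(82)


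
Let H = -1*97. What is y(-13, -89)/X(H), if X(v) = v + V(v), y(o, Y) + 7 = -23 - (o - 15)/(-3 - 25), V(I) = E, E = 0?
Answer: 31/97 ≈ 0.31959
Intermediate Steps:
V(I) = 0
H = -97
y(o, Y) = -855/28 + o/28 (y(o, Y) = -7 + (-23 - (o - 15)/(-3 - 25)) = -7 + (-23 - (-15 + o)/(-28)) = -7 + (-23 - (-15 + o)*(-1)/28) = -7 + (-23 - (15/28 - o/28)) = -7 + (-23 + (-15/28 + o/28)) = -7 + (-659/28 + o/28) = -855/28 + o/28)
X(v) = v (X(v) = v + 0 = v)
y(-13, -89)/X(H) = (-855/28 + (1/28)*(-13))/(-97) = (-855/28 - 13/28)*(-1/97) = -31*(-1/97) = 31/97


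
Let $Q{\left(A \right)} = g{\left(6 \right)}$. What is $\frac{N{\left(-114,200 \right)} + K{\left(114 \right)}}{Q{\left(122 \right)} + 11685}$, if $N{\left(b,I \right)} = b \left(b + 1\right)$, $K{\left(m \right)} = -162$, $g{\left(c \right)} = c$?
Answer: $\frac{4240}{3897} \approx 1.088$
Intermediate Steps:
$Q{\left(A \right)} = 6$
$N{\left(b,I \right)} = b \left(1 + b\right)$
$\frac{N{\left(-114,200 \right)} + K{\left(114 \right)}}{Q{\left(122 \right)} + 11685} = \frac{- 114 \left(1 - 114\right) - 162}{6 + 11685} = \frac{\left(-114\right) \left(-113\right) - 162}{11691} = \left(12882 - 162\right) \frac{1}{11691} = 12720 \cdot \frac{1}{11691} = \frac{4240}{3897}$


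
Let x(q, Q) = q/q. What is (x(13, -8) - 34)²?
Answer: 1089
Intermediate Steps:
x(q, Q) = 1
(x(13, -8) - 34)² = (1 - 34)² = (-33)² = 1089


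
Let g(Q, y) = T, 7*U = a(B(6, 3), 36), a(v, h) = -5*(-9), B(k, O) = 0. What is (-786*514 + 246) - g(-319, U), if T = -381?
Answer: -403377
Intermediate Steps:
a(v, h) = 45
U = 45/7 (U = (⅐)*45 = 45/7 ≈ 6.4286)
g(Q, y) = -381
(-786*514 + 246) - g(-319, U) = (-786*514 + 246) - 1*(-381) = (-404004 + 246) + 381 = -403758 + 381 = -403377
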